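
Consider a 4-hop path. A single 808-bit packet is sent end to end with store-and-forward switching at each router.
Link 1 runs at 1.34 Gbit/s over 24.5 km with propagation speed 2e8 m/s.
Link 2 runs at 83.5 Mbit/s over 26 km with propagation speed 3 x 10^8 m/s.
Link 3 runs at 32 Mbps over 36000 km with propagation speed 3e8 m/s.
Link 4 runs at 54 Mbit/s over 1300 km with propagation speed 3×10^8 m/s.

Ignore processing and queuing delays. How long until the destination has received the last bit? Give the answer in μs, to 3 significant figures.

Transmission delays (L/R per hop): 0.602985, 9.67665, 25.25, 14.963 μs; sum = 50.4926 μs.
Propagation delays (d/s per hop): 122.5, 86.6667, 120000, 4333.33 μs; sum = 124543 μs.
End-to-end = 125000 μs.

125000 μs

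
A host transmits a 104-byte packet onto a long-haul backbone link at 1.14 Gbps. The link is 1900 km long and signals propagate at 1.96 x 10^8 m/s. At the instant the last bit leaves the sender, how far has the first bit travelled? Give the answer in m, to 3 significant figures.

t_tx = L/R = 832/1140000000 = 7.29825e-07 s.
Distance = s × t_tx = 196000000 × 7.29825e-07 = 143 m.

143 m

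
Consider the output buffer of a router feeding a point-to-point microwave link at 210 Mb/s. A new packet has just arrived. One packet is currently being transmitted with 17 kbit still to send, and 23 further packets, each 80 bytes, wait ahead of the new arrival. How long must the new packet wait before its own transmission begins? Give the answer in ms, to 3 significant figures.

Each queued packet: L/R = 640/210000000 = 0.00304762 ms.
23 queued → 0.0700952 ms.
Plus remaining 17000 bits of current packet: 0.0809524 ms.
Queuing delay = 0.151 ms.

0.151 ms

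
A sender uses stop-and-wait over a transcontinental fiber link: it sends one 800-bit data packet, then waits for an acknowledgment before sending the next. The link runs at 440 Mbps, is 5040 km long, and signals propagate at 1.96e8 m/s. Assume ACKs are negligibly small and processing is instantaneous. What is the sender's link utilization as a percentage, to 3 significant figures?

t_tx = L/R = 800/440000000 = 1.81818e-06 s.
t_prop = 5040000/196000000 = 0.0257143 s; RTT = 0.0514286 s.
Cycle = t_tx + RTT = 0.0514304 s.
Utilization = t_tx / cycle = 1.81818e-06/0.0514304 = 0.00354 %.

0.00354 %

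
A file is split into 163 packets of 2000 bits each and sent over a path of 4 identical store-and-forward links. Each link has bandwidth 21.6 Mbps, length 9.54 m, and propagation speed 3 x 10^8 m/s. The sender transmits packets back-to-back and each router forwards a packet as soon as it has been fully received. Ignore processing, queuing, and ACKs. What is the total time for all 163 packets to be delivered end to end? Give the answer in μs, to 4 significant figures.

15370 μs

Per-hop transmission t_tx = L/R = 2000/21600000 = 92.5926 μs.
Per-hop propagation t_prop = 9.54/300000000 = 0.0318 μs.
Pipeline fill: first packet needs 4·t_tx to clear all hops; remaining 162 packets each add one t_tx.
Total = (4+163-1)·t_tx + 4·t_prop = 166·92.5926 + 4·0.0318 = 15370 μs.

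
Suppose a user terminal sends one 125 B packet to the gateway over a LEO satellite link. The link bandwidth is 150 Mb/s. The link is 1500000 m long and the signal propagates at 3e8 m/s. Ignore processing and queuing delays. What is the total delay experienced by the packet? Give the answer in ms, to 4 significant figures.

L = 125 × 8 = 1000 bits.
Transmission delay = L/R = 1000 / 150000000 = 0.00666667 ms.
Propagation delay = d/s = 1500000 m / 300000000 m/s = 5 ms.
Total = 5.007 ms.

5.007 ms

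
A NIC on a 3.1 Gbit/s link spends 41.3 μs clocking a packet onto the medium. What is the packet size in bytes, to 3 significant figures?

16000 bytes

L = R × t_tx = 3100000000 b/s × 4.13e-05 s = 128030 bits.
In bytes: 128030 / 8 = 16000 bytes.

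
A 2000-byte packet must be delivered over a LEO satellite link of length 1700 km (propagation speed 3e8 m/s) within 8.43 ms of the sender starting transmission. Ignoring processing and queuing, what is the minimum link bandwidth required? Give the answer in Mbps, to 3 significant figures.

L = 16000 bits.
Propagation delay = 1700000 / 300000000 = 5.66667 ms.
Transmission budget = 8.43 − 5.66667 = 2.76333 ms.
R ≥ L / t_tx = 16000 bits / 0.00276333 s = 5.79 Mbps.

5.79 Mbps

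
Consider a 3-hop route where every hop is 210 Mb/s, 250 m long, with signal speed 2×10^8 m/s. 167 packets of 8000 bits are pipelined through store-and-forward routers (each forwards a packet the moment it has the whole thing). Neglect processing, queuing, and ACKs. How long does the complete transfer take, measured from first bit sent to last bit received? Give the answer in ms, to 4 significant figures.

6.442 ms

Per-hop transmission t_tx = L/R = 8000/210000000 = 0.0380952 ms.
Per-hop propagation t_prop = 250/200000000 = 0.00125 ms.
Pipeline fill: first packet needs 3·t_tx to clear all hops; remaining 166 packets each add one t_tx.
Total = (3+167-1)·t_tx + 3·t_prop = 169·0.0380952 + 3·0.00125 = 6.442 ms.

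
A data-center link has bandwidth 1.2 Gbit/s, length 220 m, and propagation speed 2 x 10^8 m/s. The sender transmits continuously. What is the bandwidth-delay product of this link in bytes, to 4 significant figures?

Propagation delay = 220 / 200000000 = 1.1e-06 s.
BDP = R × t_prop = 1200000000 × 1.1e-06 = 1320 bits.
In bytes: 1320/8 = 165.0 bytes.

165.0 bytes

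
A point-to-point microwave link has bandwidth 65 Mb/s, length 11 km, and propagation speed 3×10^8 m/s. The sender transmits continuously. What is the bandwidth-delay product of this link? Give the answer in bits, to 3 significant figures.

2380 bits

Propagation delay = 11000 / 300000000 = 3.66667e-05 s.
BDP = R × t_prop = 65000000 × 3.66667e-05 = 2383.33 bits.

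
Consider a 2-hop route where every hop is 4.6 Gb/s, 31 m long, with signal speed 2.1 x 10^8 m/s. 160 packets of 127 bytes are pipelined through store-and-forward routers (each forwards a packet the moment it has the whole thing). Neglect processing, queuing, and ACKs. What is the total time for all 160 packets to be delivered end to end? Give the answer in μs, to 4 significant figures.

35.86 μs

Per-hop transmission t_tx = L/R = 1016/4600000000 = 0.22087 μs.
Per-hop propagation t_prop = 31/210000000 = 0.147619 μs.
Pipeline fill: first packet needs 2·t_tx to clear all hops; remaining 159 packets each add one t_tx.
Total = (2+160-1)·t_tx + 2·t_prop = 161·0.22087 + 2·0.147619 = 35.86 μs.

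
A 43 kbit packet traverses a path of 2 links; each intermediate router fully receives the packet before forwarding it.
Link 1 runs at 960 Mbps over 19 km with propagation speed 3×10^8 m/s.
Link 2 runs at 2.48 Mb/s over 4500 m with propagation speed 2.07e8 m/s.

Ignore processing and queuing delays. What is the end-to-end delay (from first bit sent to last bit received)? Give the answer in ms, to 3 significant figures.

L = 43000 bits.
Transmission delays (L/R per hop): 0.0447917, 17.3387 ms; sum = 17.3835 ms.
Propagation delays (d/s per hop): 0.0633333, 0.0217391 ms; sum = 0.0850725 ms.
End-to-end = 17.5 ms.

17.5 ms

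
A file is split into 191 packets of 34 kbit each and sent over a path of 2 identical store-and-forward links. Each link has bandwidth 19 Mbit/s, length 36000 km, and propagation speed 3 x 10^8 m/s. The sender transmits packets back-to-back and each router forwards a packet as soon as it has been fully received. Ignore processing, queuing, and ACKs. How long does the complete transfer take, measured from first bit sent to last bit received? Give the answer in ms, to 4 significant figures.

583.6 ms

Per-hop transmission t_tx = L/R = 34000/19000000 = 1.78947 ms.
Per-hop propagation t_prop = 36000000/300000000 = 120 ms.
Pipeline fill: first packet needs 2·t_tx to clear all hops; remaining 190 packets each add one t_tx.
Total = (2+191-1)·t_tx + 2·t_prop = 192·1.78947 + 2·120 = 583.6 ms.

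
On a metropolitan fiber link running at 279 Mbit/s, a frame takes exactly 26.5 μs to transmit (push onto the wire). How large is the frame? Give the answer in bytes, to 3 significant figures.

924 bytes

L = R × t_tx = 279000000 b/s × 2.65e-05 s = 7393.5 bits.
In bytes: 7393.5 / 8 = 924 bytes.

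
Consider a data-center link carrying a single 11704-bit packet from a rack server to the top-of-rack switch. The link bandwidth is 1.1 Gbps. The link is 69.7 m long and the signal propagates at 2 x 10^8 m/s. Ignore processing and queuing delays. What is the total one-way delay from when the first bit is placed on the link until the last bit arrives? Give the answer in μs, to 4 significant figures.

Transmission delay = L/R = 11704 / 1100000000 = 10.64 μs.
Propagation delay = d/s = 69.7 m / 200000000 m/s = 0.3485 μs.
Total = 10.99 μs.

10.99 μs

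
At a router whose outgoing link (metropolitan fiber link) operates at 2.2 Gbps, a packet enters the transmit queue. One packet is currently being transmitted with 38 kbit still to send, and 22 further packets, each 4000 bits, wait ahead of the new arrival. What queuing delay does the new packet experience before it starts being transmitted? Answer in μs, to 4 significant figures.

57.27 μs

Each queued packet: L/R = 4000/2200000000 = 1.81818 μs.
22 queued → 40 μs.
Plus remaining 38000 bits of current packet: 17.2727 μs.
Queuing delay = 57.27 μs.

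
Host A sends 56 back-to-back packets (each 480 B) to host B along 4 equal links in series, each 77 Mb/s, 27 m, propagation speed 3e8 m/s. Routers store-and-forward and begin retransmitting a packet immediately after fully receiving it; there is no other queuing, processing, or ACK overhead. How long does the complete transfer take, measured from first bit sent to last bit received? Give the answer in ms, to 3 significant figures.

2.94 ms

Per-hop transmission t_tx = L/R = 3840/77000000 = 0.0498701 ms.
Per-hop propagation t_prop = 27/300000000 = 9e-05 ms.
Pipeline fill: first packet needs 4·t_tx to clear all hops; remaining 55 packets each add one t_tx.
Total = (4+56-1)·t_tx + 4·t_prop = 59·0.0498701 + 4·9e-05 = 2.94 ms.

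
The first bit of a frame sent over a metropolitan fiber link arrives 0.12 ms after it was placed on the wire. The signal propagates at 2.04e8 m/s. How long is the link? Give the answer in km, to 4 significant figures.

24.48 km

d = s × t_prop = 204000000 × 0.00012 = 24.48 km.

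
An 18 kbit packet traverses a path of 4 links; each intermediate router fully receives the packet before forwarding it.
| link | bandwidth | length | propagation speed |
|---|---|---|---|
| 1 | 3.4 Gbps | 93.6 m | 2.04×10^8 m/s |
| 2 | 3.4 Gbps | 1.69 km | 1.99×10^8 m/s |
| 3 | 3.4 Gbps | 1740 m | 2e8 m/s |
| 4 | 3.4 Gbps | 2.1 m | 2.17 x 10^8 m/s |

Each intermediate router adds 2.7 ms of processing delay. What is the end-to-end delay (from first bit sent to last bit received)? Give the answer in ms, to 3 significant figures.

8.14 ms

L = 18000 bits.
Transmission delay per hop = L/R = 18000/3400000000 = 0.00529412 ms; 4 hops → 0.0211765 ms.
Propagation delays (d/s per hop): 0.000458824, 0.00849246, 0.0087, 9.67742e-06 ms; sum = 0.017661 ms.
Processing at 3 router(s): 3 × 2.7 ms = 8.1 ms.
End-to-end = 8.14 ms.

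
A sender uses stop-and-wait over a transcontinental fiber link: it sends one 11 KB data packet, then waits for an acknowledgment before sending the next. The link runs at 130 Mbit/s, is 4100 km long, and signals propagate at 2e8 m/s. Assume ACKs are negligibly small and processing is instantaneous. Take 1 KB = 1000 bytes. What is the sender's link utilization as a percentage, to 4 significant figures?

1.624 %

t_tx = L/R = 88000/130000000 = 0.000676923 s.
t_prop = 4100000/200000000 = 0.0205 s; RTT = 0.041 s.
Cycle = t_tx + RTT = 0.0416769 s.
Utilization = t_tx / cycle = 0.000676923/0.0416769 = 1.624 %.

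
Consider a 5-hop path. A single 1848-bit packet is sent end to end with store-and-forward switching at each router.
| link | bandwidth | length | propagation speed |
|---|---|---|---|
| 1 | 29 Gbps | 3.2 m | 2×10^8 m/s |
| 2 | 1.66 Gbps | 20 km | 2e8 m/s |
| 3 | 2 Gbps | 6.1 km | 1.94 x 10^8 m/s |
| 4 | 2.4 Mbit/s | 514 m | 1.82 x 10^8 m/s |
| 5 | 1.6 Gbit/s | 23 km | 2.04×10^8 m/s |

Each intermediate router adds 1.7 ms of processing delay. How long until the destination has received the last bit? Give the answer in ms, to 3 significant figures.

7.82 ms

Transmission delays (L/R per hop): 6.37241e-05, 0.00111325, 0.000924, 0.77, 0.001155 ms; sum = 0.773256 ms.
Propagation delays (d/s per hop): 1.6e-05, 0.1, 0.0314433, 0.00282418, 0.112745 ms; sum = 0.247029 ms.
Processing at 4 router(s): 4 × 1.7 ms = 6.8 ms.
End-to-end = 7.82 ms.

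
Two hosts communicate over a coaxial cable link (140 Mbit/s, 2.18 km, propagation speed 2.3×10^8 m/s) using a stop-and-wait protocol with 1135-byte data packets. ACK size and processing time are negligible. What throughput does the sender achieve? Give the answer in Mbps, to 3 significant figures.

t_tx = L/R = 9080/140000000 = 6.48571e-05 s.
t_prop = 2180/2.3e+08 = 9.47826e-06 s; RTT = 1.89565e-05 s.
Cycle = t_tx + RTT = 8.38137e-05 s.
Throughput = L / cycle = 9080 / 8.38137e-05 = 108 Mbps.

108 Mbps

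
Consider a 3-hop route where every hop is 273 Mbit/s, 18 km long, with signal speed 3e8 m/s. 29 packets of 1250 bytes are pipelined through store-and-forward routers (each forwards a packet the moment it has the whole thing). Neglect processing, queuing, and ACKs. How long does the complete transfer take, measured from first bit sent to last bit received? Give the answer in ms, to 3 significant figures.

Per-hop transmission t_tx = L/R = 10000/273000000 = 0.03663 ms.
Per-hop propagation t_prop = 18000/300000000 = 0.06 ms.
Pipeline fill: first packet needs 3·t_tx to clear all hops; remaining 28 packets each add one t_tx.
Total = (3+29-1)·t_tx + 3·t_prop = 31·0.03663 + 3·0.06 = 1.32 ms.

1.32 ms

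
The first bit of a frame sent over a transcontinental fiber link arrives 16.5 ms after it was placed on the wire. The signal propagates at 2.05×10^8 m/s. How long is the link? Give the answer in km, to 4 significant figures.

d = s × t_prop = 2.05e+08 × 0.0165 = 3383 km.

3383 km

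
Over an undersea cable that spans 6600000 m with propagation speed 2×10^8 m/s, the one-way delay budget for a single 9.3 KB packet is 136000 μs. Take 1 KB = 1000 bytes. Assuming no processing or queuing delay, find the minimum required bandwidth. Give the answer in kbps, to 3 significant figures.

L = 74400 bits.
Propagation delay = 6600000 / 200000000 = 33000 μs.
Transmission budget = 136000 − 33000 = 103000 μs.
R ≥ L / t_tx = 74400 bits / 0.103 s = 722 kbps.

722 kbps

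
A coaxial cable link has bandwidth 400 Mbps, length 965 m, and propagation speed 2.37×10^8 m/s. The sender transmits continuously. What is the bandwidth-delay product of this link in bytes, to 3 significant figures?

Propagation delay = 965 / 237000000 = 4.07173e-06 s.
BDP = R × t_prop = 400000000 × 4.07173e-06 = 1628.69 bits.
In bytes: 1628.69/8 = 204 bytes.

204 bytes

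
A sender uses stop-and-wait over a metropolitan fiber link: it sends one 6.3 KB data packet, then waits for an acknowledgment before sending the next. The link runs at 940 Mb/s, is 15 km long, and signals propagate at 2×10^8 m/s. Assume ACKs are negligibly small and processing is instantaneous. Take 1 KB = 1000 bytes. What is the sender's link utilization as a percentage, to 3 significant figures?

26.3 %

t_tx = L/R = 50400/940000000 = 5.3617e-05 s.
t_prop = 15000/200000000 = 7.5e-05 s; RTT = 0.00015 s.
Cycle = t_tx + RTT = 0.000203617 s.
Utilization = t_tx / cycle = 5.3617e-05/0.000203617 = 26.3 %.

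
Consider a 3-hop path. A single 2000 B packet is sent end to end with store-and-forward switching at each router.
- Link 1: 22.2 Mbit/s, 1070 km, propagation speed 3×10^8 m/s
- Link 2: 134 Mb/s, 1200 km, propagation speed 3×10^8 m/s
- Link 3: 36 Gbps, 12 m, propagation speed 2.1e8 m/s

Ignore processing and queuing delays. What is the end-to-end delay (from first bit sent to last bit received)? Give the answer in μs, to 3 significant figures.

L = 2000 × 8 = 16000 bits.
Transmission delays (L/R per hop): 720.721, 119.403, 0.444444 μs; sum = 840.568 μs.
Propagation delays (d/s per hop): 3566.67, 4000, 0.0571429 μs; sum = 7566.72 μs.
End-to-end = 8410 μs.

8410 μs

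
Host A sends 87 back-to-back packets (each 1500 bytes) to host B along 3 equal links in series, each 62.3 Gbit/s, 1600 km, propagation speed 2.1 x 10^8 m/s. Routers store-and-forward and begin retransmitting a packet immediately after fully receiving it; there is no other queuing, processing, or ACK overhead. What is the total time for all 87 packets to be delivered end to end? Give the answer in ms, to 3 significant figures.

Per-hop transmission t_tx = L/R = 12000/62300000000 = 0.000192616 ms.
Per-hop propagation t_prop = 1600000/210000000 = 7.61905 ms.
Pipeline fill: first packet needs 3·t_tx to clear all hops; remaining 86 packets each add one t_tx.
Total = (3+87-1)·t_tx + 3·t_prop = 89·0.000192616 + 3·7.61905 = 22.9 ms.

22.9 ms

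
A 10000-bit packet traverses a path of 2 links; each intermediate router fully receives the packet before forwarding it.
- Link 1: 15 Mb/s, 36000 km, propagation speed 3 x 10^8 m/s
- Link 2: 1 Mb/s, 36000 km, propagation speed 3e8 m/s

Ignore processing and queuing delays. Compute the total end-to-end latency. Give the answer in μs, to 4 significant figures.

Transmission delays (L/R per hop): 666.667, 10000 μs; sum = 10666.7 μs.
Propagation delays (d/s per hop): 120000, 120000 μs; sum = 240000 μs.
End-to-end = 250700 μs.

250700 μs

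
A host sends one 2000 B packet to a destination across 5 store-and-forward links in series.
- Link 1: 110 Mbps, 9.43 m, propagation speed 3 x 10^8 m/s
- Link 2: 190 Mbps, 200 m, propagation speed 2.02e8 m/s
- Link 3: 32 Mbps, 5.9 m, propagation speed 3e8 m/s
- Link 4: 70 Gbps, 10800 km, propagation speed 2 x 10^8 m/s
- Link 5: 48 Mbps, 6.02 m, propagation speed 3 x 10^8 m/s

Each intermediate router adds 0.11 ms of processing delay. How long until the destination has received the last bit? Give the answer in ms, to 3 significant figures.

L = 2000 × 8 = 16000 bits.
Transmission delays (L/R per hop): 0.145455, 0.0842105, 0.5, 0.000228571, 0.333333 ms; sum = 1.06323 ms.
Propagation delays (d/s per hop): 3.14333e-05, 0.000990099, 1.96667e-05, 54, 2.00667e-05 ms; sum = 54.0011 ms.
Processing at 4 router(s): 4 × 0.11 ms = 0.44 ms.
End-to-end = 55.5 ms.

55.5 ms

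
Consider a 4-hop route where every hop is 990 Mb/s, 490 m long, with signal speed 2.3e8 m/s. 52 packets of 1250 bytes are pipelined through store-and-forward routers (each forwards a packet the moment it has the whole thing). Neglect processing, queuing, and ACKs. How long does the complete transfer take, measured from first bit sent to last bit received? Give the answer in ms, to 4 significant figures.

Per-hop transmission t_tx = L/R = 10000/990000000 = 0.010101 ms.
Per-hop propagation t_prop = 490/2.3e+08 = 0.00213043 ms.
Pipeline fill: first packet needs 4·t_tx to clear all hops; remaining 51 packets each add one t_tx.
Total = (4+52-1)·t_tx + 4·t_prop = 55·0.010101 + 4·0.00213043 = 0.5641 ms.

0.5641 ms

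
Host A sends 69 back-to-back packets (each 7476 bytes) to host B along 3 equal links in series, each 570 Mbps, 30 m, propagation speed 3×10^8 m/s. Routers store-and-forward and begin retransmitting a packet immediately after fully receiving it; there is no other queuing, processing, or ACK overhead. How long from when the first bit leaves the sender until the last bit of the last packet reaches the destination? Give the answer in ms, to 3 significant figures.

Per-hop transmission t_tx = L/R = 59808/570000000 = 0.104926 ms.
Per-hop propagation t_prop = 30/300000000 = 0.0001 ms.
Pipeline fill: first packet needs 3·t_tx to clear all hops; remaining 68 packets each add one t_tx.
Total = (3+69-1)·t_tx + 3·t_prop = 71·0.104926 + 3·0.0001 = 7.45 ms.

7.45 ms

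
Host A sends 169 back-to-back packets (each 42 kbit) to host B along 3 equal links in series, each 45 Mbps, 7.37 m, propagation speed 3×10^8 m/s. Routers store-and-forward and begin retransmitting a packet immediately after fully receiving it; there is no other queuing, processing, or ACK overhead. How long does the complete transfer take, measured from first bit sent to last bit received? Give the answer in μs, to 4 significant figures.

159600 μs

Per-hop transmission t_tx = L/R = 42000/45000000 = 933.333 μs.
Per-hop propagation t_prop = 7.37/300000000 = 0.0245667 μs.
Pipeline fill: first packet needs 3·t_tx to clear all hops; remaining 168 packets each add one t_tx.
Total = (3+169-1)·t_tx + 3·t_prop = 171·933.333 + 3·0.0245667 = 159600 μs.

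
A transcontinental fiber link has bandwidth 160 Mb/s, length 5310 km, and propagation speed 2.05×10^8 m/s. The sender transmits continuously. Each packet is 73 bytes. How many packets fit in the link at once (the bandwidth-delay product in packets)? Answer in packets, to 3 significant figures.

7100 packets

Propagation delay = 5310000 / 2.05e+08 = 0.0259024 s.
BDP = R × t_prop = 160000000 × 0.0259024 = 4144390 bits.
In packets of 584 bits: 7100 packets.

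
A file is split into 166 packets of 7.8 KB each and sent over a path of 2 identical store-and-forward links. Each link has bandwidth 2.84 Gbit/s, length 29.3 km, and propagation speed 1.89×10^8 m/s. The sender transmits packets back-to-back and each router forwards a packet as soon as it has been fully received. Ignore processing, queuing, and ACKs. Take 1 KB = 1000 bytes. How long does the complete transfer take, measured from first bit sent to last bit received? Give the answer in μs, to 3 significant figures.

Per-hop transmission t_tx = L/R = 62400/2840000000 = 21.9718 μs.
Per-hop propagation t_prop = 29300/189000000 = 155.026 μs.
Pipeline fill: first packet needs 2·t_tx to clear all hops; remaining 165 packets each add one t_tx.
Total = (2+166-1)·t_tx + 2·t_prop = 167·21.9718 + 2·155.026 = 3980 μs.

3980 μs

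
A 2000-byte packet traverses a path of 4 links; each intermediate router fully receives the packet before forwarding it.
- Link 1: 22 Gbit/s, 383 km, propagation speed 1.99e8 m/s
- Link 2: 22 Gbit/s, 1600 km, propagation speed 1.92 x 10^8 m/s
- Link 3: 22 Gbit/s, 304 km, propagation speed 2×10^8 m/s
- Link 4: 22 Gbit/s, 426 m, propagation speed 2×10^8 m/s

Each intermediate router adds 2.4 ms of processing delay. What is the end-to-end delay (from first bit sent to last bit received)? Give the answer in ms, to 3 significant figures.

19.0 ms

L = 2000 × 8 = 16000 bits.
Transmission delay per hop = L/R = 16000/22000000000 = 0.000727273 ms; 4 hops → 0.00290909 ms.
Propagation delays (d/s per hop): 1.92462, 8.33333, 1.52, 0.00213 ms; sum = 11.7801 ms.
Processing at 3 router(s): 3 × 2.4 ms = 7.2 ms.
End-to-end = 19.0 ms.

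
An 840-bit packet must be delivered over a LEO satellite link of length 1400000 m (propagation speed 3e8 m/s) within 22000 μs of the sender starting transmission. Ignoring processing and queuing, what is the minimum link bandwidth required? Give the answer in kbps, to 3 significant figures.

48.5 kbps

Propagation delay = 1400000 / 300000000 = 4666.67 μs.
Transmission budget = 22000 − 4666.67 = 17333.3 μs.
R ≥ L / t_tx = 840 bits / 0.0173333 s = 48.5 kbps.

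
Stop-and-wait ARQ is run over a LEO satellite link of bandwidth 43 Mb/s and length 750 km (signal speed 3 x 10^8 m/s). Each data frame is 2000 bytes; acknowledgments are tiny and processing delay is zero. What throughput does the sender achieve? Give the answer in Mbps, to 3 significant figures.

2.98 Mbps

t_tx = L/R = 16000/43000000 = 0.000372093 s.
t_prop = 750000/300000000 = 0.0025 s; RTT = 0.005 s.
Cycle = t_tx + RTT = 0.00537209 s.
Throughput = L / cycle = 16000 / 0.00537209 = 2.98 Mbps.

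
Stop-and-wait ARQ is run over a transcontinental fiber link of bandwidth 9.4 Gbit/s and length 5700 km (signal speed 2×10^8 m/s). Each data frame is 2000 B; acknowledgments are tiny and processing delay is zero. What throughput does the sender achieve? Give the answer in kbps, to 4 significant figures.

t_tx = L/R = 16000/9400000000 = 1.70213e-06 s.
t_prop = 5700000/200000000 = 0.0285 s; RTT = 0.057 s.
Cycle = t_tx + RTT = 0.0570017 s.
Throughput = L / cycle = 16000 / 0.0570017 = 280.7 kbps.

280.7 kbps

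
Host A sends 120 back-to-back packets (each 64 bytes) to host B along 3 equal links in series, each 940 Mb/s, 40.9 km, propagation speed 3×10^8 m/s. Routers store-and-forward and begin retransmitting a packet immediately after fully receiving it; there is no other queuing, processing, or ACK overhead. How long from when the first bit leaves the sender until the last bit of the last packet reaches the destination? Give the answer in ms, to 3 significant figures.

0.475 ms

Per-hop transmission t_tx = L/R = 512/940000000 = 0.000544681 ms.
Per-hop propagation t_prop = 40900/300000000 = 0.136333 ms.
Pipeline fill: first packet needs 3·t_tx to clear all hops; remaining 119 packets each add one t_tx.
Total = (3+120-1)·t_tx + 3·t_prop = 122·0.000544681 + 3·0.136333 = 0.475 ms.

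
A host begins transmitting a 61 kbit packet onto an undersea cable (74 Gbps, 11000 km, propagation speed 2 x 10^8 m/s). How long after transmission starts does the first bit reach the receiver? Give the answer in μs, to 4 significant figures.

55000 μs

First bit experiences only propagation delay: d/s = 11000000/200000000 = 55000 μs.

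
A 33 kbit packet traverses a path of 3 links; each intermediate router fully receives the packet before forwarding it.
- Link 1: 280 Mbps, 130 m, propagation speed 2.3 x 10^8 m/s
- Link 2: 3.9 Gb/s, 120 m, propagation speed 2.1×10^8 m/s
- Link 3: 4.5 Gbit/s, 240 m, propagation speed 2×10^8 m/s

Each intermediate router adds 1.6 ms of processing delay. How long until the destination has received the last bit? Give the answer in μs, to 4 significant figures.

L = 33000 bits.
Transmission delays (L/R per hop): 117.857, 8.46154, 7.33333 μs; sum = 133.652 μs.
Propagation delays (d/s per hop): 0.565217, 0.571429, 1.2 μs; sum = 2.33665 μs.
Processing at 2 router(s): 2 × 1.6 ms = 3200 μs.
End-to-end = 3336 μs.

3336 μs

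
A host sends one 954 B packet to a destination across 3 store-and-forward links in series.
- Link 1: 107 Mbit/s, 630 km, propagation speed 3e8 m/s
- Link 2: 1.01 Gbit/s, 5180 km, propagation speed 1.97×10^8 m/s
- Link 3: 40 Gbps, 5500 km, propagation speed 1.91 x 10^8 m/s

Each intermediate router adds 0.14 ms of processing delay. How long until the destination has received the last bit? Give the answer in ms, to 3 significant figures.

L = 954 × 8 = 7632 bits.
Transmission delays (L/R per hop): 0.0713271, 0.00755644, 0.0001908 ms; sum = 0.0790743 ms.
Propagation delays (d/s per hop): 2.1, 26.2944, 28.7958 ms; sum = 57.1902 ms.
Processing at 2 router(s): 2 × 0.14 ms = 0.28 ms.
End-to-end = 57.5 ms.

57.5 ms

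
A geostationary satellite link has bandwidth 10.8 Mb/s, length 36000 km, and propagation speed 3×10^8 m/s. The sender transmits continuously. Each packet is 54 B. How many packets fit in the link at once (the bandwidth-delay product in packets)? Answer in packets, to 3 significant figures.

Propagation delay = 36000000 / 300000000 = 0.12 s.
BDP = R × t_prop = 10800000 × 0.12 = 1296000 bits.
In packets of 432 bits: 3000 packets.

3000 packets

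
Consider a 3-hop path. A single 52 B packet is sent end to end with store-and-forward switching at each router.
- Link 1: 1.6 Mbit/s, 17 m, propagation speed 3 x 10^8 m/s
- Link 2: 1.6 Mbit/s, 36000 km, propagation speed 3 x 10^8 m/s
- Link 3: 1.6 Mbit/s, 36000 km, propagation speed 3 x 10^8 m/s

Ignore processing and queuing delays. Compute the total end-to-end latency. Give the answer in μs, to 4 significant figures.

240800 μs

L = 52 × 8 = 416 bits.
Transmission delay per hop = L/R = 416/1600000 = 260 μs; 3 hops → 780 μs.
Propagation delays (d/s per hop): 0.0566667, 120000, 120000 μs; sum = 240000 μs.
End-to-end = 240800 μs.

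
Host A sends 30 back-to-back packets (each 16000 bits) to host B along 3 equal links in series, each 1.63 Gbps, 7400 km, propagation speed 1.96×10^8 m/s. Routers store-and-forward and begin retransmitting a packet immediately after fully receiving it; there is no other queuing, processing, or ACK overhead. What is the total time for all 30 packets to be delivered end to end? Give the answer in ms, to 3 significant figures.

Per-hop transmission t_tx = L/R = 16000/1630000000 = 0.00981595 ms.
Per-hop propagation t_prop = 7400000/196000000 = 37.7551 ms.
Pipeline fill: first packet needs 3·t_tx to clear all hops; remaining 29 packets each add one t_tx.
Total = (3+30-1)·t_tx + 3·t_prop = 32·0.00981595 + 3·37.7551 = 114 ms.

114 ms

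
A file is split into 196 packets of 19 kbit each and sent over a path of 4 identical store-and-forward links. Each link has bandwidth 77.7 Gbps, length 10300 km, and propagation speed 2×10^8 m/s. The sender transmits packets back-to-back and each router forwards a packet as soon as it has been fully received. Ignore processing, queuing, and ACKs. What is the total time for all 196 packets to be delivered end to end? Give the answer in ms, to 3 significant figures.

Per-hop transmission t_tx = L/R = 19000/77700000000 = 0.00024453 ms.
Per-hop propagation t_prop = 10300000/200000000 = 51.5 ms.
Pipeline fill: first packet needs 4·t_tx to clear all hops; remaining 195 packets each add one t_tx.
Total = (4+196-1)·t_tx + 4·t_prop = 199·0.00024453 + 4·51.5 = 206 ms.

206 ms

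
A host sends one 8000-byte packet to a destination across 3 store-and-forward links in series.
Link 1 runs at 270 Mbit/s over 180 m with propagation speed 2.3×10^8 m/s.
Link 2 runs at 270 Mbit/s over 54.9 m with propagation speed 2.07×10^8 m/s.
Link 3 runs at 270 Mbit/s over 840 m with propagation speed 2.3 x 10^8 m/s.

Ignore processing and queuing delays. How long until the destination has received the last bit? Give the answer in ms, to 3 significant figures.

L = 8000 × 8 = 64000 bits.
Transmission delay per hop = L/R = 64000/270000000 = 0.237037 ms; 3 hops → 0.711111 ms.
Propagation delays (d/s per hop): 0.000782609, 0.000265217, 0.00365217 ms; sum = 0.0047 ms.
End-to-end = 0.716 ms.

0.716 ms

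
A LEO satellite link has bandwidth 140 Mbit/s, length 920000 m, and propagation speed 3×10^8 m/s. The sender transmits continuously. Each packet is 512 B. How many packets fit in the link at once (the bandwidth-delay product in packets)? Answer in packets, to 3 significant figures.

105 packets

Propagation delay = 920000 / 300000000 = 0.00306667 s.
BDP = R × t_prop = 140000000 × 0.00306667 = 429333 bits.
In packets of 4096 bits: 105 packets.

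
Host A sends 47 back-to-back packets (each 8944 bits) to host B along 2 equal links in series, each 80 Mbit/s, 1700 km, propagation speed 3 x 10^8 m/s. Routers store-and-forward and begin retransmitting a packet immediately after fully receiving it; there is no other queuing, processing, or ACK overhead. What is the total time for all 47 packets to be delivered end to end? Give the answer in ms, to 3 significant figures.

16.7 ms

Per-hop transmission t_tx = L/R = 8944/80000000 = 0.1118 ms.
Per-hop propagation t_prop = 1700000/300000000 = 5.66667 ms.
Pipeline fill: first packet needs 2·t_tx to clear all hops; remaining 46 packets each add one t_tx.
Total = (2+47-1)·t_tx + 2·t_prop = 48·0.1118 + 2·5.66667 = 16.7 ms.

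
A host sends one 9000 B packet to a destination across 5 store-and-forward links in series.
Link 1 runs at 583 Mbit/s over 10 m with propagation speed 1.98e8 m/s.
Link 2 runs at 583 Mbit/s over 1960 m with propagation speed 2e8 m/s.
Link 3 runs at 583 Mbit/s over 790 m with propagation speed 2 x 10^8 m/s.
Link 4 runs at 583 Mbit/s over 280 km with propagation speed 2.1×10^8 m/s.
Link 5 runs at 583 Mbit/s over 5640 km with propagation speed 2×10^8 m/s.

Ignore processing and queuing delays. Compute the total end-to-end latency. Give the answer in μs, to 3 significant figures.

L = 9000 × 8 = 72000 bits.
Transmission delay per hop = L/R = 72000/583000000 = 123.499 μs; 5 hops → 617.496 μs.
Propagation delays (d/s per hop): 0.0505051, 9.8, 3.95, 1333.33, 28200 μs; sum = 29547.1 μs.
End-to-end = 30200 μs.

30200 μs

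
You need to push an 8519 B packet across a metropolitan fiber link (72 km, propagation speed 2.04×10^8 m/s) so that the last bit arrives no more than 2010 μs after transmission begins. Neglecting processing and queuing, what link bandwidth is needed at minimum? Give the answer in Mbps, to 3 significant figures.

L = 68152 bits.
Propagation delay = 72000 / 204000000 = 352.941 μs.
Transmission budget = 2010 − 352.941 = 1657.06 μs.
R ≥ L / t_tx = 68152 bits / 0.00165706 s = 41.1 Mbps.

41.1 Mbps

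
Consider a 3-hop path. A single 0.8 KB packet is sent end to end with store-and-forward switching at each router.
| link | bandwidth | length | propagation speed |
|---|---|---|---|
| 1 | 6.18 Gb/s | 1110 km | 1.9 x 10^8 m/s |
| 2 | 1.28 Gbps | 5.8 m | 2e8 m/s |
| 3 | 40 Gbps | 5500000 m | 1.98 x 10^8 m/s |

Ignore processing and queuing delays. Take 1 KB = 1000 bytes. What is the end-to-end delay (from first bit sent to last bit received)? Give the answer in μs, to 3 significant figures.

L = 6400 bits.
Transmission delays (L/R per hop): 1.0356, 5, 0.16 μs; sum = 6.1956 μs.
Propagation delays (d/s per hop): 5842.11, 0.029, 27777.8 μs; sum = 33619.9 μs.
End-to-end = 33600 μs.

33600 μs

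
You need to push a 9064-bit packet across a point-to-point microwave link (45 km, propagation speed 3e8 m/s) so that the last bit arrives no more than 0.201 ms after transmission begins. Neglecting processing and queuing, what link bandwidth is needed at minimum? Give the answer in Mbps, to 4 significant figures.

Propagation delay = 45000 / 300000000 = 0.15 ms.
Transmission budget = 0.201 − 0.15 = 0.051 ms.
R ≥ L / t_tx = 9064 bits / 5.1e-05 s = 177.7 Mbps.

177.7 Mbps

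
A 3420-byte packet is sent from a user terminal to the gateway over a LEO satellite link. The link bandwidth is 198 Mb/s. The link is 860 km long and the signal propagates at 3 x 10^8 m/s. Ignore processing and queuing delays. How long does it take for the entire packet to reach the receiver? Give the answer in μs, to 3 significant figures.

3000 μs

L = 3420 × 8 = 27360 bits.
Transmission delay = L/R = 27360 / 198000000 = 138.182 μs.
Propagation delay = d/s = 860000 m / 300000000 m/s = 2866.67 μs.
Total = 3000 μs.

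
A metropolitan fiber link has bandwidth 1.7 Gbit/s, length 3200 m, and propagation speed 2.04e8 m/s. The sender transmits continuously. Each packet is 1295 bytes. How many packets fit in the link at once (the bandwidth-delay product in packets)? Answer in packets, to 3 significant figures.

Propagation delay = 3200 / 204000000 = 1.56863e-05 s.
BDP = R × t_prop = 1700000000 × 1.56863e-05 = 26666.7 bits.
In packets of 10360 bits: 2.57 packets.

2.57 packets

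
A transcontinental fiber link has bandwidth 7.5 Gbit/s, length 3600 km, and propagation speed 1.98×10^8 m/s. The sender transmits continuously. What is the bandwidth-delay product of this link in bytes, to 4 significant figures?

17050000 bytes

Propagation delay = 3600000 / 198000000 = 0.0181818 s.
BDP = R × t_prop = 7500000000 × 0.0181818 = 136364000 bits.
In bytes: 136364000/8 = 17050000 bytes.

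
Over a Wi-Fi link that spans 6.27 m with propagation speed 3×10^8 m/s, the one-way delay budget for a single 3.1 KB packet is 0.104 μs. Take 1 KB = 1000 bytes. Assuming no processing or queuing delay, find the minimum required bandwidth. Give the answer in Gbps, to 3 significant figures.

L = 24800 bits.
Propagation delay = 6.27 / 300000000 = 0.0209 μs.
Transmission budget = 0.104 − 0.0209 = 0.0831 μs.
R ≥ L / t_tx = 24800 bits / 8.31e-08 s = 298 Gbps.

298 Gbps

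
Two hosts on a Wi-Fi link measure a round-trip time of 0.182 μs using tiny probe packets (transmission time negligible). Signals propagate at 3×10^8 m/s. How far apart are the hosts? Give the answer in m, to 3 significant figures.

One-way propagation = RTT/2 = 0.091 μs.
d = s × t = 300000000 × 9.1e-08 = 27.3 m.

27.3 m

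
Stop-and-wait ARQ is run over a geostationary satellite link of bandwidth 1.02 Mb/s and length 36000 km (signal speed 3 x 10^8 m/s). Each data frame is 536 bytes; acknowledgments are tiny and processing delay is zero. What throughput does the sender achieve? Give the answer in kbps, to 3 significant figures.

17.6 kbps

t_tx = L/R = 4288/1020000 = 0.00420392 s.
t_prop = 36000000/300000000 = 0.12 s; RTT = 0.24 s.
Cycle = t_tx + RTT = 0.244204 s.
Throughput = L / cycle = 4288 / 0.244204 = 17.6 kbps.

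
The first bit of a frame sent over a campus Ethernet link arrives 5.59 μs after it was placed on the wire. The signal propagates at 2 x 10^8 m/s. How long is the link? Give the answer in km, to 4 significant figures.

d = s × t_prop = 200000000 × 5.59e-06 = 1.118 km.

1.118 km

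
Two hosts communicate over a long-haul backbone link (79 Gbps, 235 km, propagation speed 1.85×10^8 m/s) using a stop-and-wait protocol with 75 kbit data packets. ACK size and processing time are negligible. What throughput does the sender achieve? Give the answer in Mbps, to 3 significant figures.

29.5 Mbps

t_tx = L/R = 75000/79000000000 = 9.49367e-07 s.
t_prop = 235000/185000000 = 0.00127027 s; RTT = 0.00254054 s.
Cycle = t_tx + RTT = 0.00254149 s.
Throughput = L / cycle = 75000 / 0.00254149 = 29.5 Mbps.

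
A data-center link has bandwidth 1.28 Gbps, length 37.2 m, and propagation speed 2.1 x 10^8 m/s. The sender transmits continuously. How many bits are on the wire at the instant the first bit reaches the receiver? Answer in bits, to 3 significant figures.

227 bits

Propagation delay = 37.2 / 210000000 = 1.77143e-07 s.
BDP = R × t_prop = 1280000000 × 1.77143e-07 = 226.743 bits.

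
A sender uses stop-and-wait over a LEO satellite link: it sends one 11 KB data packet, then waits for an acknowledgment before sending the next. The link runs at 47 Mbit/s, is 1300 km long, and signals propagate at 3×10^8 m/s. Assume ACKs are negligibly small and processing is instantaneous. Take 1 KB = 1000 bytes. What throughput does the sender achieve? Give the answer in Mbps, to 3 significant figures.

8.35 Mbps

t_tx = L/R = 88000/47000000 = 0.00187234 s.
t_prop = 1300000/300000000 = 0.00433333 s; RTT = 0.00866667 s.
Cycle = t_tx + RTT = 0.010539 s.
Throughput = L / cycle = 88000 / 0.010539 = 8.35 Mbps.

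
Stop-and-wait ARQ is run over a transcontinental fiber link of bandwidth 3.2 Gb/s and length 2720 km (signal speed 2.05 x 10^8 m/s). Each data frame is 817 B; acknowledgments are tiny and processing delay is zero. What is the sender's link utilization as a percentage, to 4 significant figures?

t_tx = L/R = 6536/3200000000 = 2.0425e-06 s.
t_prop = 2720000/2.05e+08 = 0.0132683 s; RTT = 0.0265366 s.
Cycle = t_tx + RTT = 0.0265386 s.
Utilization = t_tx / cycle = 2.0425e-06/0.0265386 = 0.007696 %.

0.007696 %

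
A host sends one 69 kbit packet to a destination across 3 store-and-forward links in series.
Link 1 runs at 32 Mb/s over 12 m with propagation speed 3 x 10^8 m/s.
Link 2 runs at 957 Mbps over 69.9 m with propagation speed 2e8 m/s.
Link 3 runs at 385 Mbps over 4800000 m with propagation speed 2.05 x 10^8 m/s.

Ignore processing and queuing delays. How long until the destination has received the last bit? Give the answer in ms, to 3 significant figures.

25.8 ms

L = 69000 bits.
Transmission delays (L/R per hop): 2.15625, 0.0721003, 0.179221 ms; sum = 2.40757 ms.
Propagation delays (d/s per hop): 4e-05, 0.0003495, 23.4146 ms; sum = 23.415 ms.
End-to-end = 25.8 ms.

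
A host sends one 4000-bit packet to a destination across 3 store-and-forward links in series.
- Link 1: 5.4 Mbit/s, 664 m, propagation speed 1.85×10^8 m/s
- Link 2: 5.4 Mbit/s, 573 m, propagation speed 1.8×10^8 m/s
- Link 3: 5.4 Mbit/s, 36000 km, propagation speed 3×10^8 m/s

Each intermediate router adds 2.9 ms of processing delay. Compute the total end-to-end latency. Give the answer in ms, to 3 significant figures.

128 ms

Transmission delay per hop = L/R = 4000/5400000 = 0.740741 ms; 3 hops → 2.22222 ms.
Propagation delays (d/s per hop): 0.00358919, 0.00318333, 120 ms; sum = 120.007 ms.
Processing at 2 router(s): 2 × 2.9 ms = 5.8 ms.
End-to-end = 128 ms.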